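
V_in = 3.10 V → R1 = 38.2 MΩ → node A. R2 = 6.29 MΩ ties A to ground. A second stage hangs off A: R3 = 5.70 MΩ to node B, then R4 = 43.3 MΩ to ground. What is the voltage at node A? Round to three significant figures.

V_A ≈ 0.395 V

The second stage (R3 + R4 = 49.00 MΩ) loads node A in parallel with R2.
Effective lower resistance at A: R2 ‖ 49.00 = 5.574 MΩ.
First divider: V_A = V_in · 5.574/(38.2 + 5.574) = 0.3948 V.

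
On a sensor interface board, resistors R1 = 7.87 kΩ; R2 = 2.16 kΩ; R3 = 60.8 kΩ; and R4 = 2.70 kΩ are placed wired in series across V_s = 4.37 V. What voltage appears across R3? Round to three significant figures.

Series total: ΣR = 7.87 + 2.16 + 60.8 + 2.70 = 73.53 kΩ.
By the voltage-divider rule, V = 4.37 × 60.80/73.53 = 3.613 V.

V ≈ 3.61 V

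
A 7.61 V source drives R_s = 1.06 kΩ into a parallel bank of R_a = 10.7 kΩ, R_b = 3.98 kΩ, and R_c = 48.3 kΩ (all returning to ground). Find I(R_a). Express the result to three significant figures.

I ≈ 0.513 mA

Parallel bank: R_p = 1/(1/10.7 + 1/3.98 + 1/48.3) = 2.737 kΩ.
Node voltage V_A = V_DC · R_p/(R_s + R_p) = 7.61 × 0.7208 = 5.485 V.
I(R_a) = V_A / R_a = 5.485/10.7 = 0.5126 mA.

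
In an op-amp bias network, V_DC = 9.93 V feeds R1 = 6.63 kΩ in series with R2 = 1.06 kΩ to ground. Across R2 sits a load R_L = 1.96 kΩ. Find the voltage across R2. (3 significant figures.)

V_out ≈ 0.934 V

First combine the lower leg with the load: R2 ‖ R_L = 0.6879 kΩ.
Now apply the divider: V_out = 9.93 × 0.09401 = 0.9335 V.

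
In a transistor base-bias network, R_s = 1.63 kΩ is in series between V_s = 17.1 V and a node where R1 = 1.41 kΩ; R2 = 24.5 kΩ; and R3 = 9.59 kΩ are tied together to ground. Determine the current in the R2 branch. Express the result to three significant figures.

I ≈ 0.292 mA

Parallel bank: R_p = 1/(1/1.41 + 1/24.5 + 1/9.59) = 1.171 kΩ.
Node voltage V_A = V_s · R_p/(R_s + R_p) = 17.1 × 0.4180 = 7.147 V.
Branch current I = V_A/R2 = 7.147/24.5 = 0.2917 mA.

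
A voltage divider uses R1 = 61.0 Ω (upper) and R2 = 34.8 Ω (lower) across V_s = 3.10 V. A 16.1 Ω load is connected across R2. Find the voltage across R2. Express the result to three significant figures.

V_out ≈ 0.474 V

R2 ‖ R_L = (34.8 × 16.1)/(34.8 + 16.1) = 11.01 Ω.
Then V_out = V_s · R2'/(R1 + R2') = 3.10 × 11.01/72.01 = 0.4739 V.
(Unloaded it would be 1.13 V; the load pulls it down.)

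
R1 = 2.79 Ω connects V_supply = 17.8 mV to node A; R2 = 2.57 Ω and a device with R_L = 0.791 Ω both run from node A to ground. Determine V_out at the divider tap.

V_out ≈ 3.17 mV

The load sits in parallel with R2, giving an effective lower resistance R2' = R2·R_L/(R2+R_L) = 0.6048 Ω.
Then V_out = V_supply · R2'/(R1 + R2') = 17.8 × 0.6048/3.395 = 3.171 mV.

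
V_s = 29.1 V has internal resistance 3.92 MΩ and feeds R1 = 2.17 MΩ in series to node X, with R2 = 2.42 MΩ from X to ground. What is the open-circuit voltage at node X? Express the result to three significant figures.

V_th ≈ 8.28 V

R1' = 3.92 + 2.17 = 6.090 MΩ (source resistance + R1).
V_th is the unloaded tap voltage: V_s · R2/(R1'+R2) = 29.1 × 0.2844 = 8.275 V.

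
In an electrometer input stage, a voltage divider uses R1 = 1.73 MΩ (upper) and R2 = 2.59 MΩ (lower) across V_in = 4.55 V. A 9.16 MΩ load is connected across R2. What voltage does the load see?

V_out ≈ 2.45 V

R2 ‖ R_L = (2.59 × 9.16)/(2.59 + 9.16) = 2.019 MΩ.
Then V_out = V_in · R2'/(R1 + R2') = 4.55 × 2.019/3.749 = 2.450 V.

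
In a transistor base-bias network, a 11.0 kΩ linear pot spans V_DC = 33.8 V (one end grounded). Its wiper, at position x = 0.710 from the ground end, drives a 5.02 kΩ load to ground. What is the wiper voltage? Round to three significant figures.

V_out ≈ 16.5 V

The pot divides into 3.190 kΩ above the wiper and 7.810 kΩ below.
Lower segment in parallel with the load: 7.810 ‖ 5.02 = 3.056 kΩ.
Then V_out = V_DC · 3.056/(3.190 + 3.056) = 16.54 V.
(Unloaded: V_out = x·V_DC = 24.0 V.)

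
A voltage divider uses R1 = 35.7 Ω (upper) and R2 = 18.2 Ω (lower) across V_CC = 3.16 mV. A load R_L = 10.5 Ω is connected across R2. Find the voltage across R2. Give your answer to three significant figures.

V_out ≈ 0.497 mV

First combine the lower leg with the load: R2 ‖ R_L = 6.659 Ω.
Now apply the divider: V_out = 3.16 × 0.1572 = 0.4967 mV.
(Unloaded it would be 1.07 mV; the load pulls it down.)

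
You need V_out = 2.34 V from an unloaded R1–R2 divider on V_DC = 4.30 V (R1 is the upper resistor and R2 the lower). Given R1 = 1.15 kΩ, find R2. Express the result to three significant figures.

Required fraction k = V_out/V_DC = 0.5442.
R2 = R1 · 0.5442/(1 − 0.5442) = 1.373 kΩ.

R2 ≈ 1.37 kΩ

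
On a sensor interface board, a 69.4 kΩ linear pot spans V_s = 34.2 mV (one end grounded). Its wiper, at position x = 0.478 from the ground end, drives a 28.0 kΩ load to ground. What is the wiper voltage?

The pot divides into 36.23 kΩ above the wiper and 33.17 kΩ below.
R_L loads the lower segment: effective lower R = 15.18 kΩ.
Loaded-divider output: V_out = 34.2 × 0.2953 = 10.10 mV.
(Unloaded: V_out = x·V_s = 16.3 mV.)

V_out ≈ 10.1 mV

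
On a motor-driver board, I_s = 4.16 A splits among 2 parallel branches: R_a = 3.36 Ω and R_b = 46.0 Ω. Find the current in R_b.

With just two branches, the current splits inversely with resistance.
I(R_b) = 4.16 × 3.36/(3.36 + 46.0) = 4.16 × 0.06807 = 0.2832 A.

I ≈ 0.283 A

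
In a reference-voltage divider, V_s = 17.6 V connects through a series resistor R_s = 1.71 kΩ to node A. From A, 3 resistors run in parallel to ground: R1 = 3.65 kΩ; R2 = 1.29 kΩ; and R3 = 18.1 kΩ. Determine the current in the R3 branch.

I ≈ 0.337 mA

Parallel bank: R_p = 1/(1/3.65 + 1/1.29 + 1/18.1) = 0.9055 kΩ.
V_A = 17.6 × 0.9055/2.615 = 6.093 V.
Branch current I = V_A/R3 = 6.093/18.1 = 0.3366 mA.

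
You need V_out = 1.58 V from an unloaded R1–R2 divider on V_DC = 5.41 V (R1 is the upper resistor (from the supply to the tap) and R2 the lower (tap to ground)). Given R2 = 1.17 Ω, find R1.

V_out/V_DC = R2/(R1+R2) = 0.2921.
So R1 = R2 · (V_DC/V_out − 1) = 1.17 × (5.41/1.58 − 1) = 1.17 × 2.424 = 2.836 Ω.

R1 ≈ 2.84 Ω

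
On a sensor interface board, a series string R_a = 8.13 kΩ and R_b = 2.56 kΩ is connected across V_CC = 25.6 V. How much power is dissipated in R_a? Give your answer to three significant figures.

P ≈ 46.6 mW

The common current is I = 25.6/10.69 = 2.395 mA.
V(R_a) = I·R = 19.47 V; P = V·I = 19.47 × 2.395 = 46.62 mW.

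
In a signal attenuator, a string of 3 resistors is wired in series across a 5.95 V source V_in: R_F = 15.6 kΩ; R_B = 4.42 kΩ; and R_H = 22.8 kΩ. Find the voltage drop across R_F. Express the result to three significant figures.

Total series resistance ΣR = 15.6 + 4.42 + 22.8 = 42.82 kΩ.
V = V_in · R/ΣR = 5.95 × 0.3643 = 2.168 V.

V ≈ 2.17 V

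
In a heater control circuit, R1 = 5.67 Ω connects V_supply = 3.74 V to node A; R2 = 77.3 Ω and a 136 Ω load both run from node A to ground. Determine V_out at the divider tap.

R2 ‖ R_L = (77.3 × 136)/(77.3 + 136) = 49.29 Ω.
Voltage divider with the loaded lower leg: V_out = 3.74 × 49.29/(5.67 + 49.29) = 3.74 × 0.8968 = 3.354 V.
(Unloaded it would be 3.48 V; the load pulls it down.)

V_out ≈ 3.35 V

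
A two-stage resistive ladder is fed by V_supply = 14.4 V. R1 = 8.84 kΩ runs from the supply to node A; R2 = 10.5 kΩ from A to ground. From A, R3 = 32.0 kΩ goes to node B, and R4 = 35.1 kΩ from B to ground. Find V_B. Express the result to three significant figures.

Looking into the second stage from A: R3 + R4 = 67.10 kΩ appears in parallel with R2.
R2 ‖ (R3+R4) = 9.079 kΩ.
First divider: V_A = V_supply · 9.079/(8.84 + 9.079) = 7.296 V.
V_B = V_A × 0.5231 = 3.817 V.

V_B ≈ 3.82 V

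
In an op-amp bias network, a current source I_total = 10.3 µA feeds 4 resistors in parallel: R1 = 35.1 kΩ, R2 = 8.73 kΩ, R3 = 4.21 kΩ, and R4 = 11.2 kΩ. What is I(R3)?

I ≈ 5.21 µA

Total conductance ΣG = 1/35.1 + 1/8.73 + 1/4.21 + 1/11.2 = 0.4699 (units of 1/kΩ).
R3 takes the fraction G_k/ΣG = 0.2375/0.4699 = 0.5055, so I = 10.3 × 0.5055 = 5.207 µA.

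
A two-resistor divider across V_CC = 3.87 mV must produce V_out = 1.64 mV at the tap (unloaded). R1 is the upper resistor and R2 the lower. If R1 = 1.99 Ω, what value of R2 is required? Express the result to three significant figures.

R2 ≈ 1.46 Ω

V_out/V_CC = R2/(R1+R2) = 0.4238.
R2 = R1 · 0.4238/(1 − 0.4238) = 1.463 Ω.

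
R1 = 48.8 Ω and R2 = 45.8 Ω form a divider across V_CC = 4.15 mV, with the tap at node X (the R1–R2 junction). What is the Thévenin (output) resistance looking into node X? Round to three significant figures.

Looking into X with the source shorted: R_th = R1·R2/(R1+R2) = 48.80 × 45.8/94.60 = 23.63 Ω.

R_th ≈ 23.6 Ω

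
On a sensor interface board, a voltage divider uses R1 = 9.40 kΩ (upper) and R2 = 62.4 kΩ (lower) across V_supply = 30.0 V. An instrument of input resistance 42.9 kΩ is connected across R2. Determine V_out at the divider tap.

First combine the lower leg with the load: R2 ‖ R_L = 25.42 kΩ.
Voltage divider with the loaded lower leg: V_out = 30.0 × 25.42/(9.40 + 25.42) = 30.0 × 0.7301 = 21.90 V.

V_out ≈ 21.9 V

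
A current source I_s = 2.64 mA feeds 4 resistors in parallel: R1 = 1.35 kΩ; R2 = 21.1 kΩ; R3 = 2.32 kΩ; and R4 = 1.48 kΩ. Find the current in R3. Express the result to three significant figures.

I ≈ 0.601 mA

Conductances: ΣG = 1/1.35 + 1/21.1 + 1/2.32 + 1/1.48 = 1.895 (1/kΩ).
R3 takes the fraction G_k/ΣG = 0.4310/1.895 = 0.2275, so I = 2.64 × 0.2275 = 0.6005 mA.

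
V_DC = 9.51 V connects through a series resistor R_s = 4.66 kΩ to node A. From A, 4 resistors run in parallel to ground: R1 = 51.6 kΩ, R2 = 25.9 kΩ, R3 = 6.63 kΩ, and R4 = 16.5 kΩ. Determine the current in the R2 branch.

I ≈ 0.163 mA

Combine the parallel branches: R_p = (1/51.6 + 1/25.9 + 1/6.63 + 1/16.5)⁻¹ = 3.712 kΩ.
V_A = 9.51 × 3.712/8.372 = 4.216 V.
Branch current I = V_A/R2 = 4.216/25.9 = 0.1628 mA.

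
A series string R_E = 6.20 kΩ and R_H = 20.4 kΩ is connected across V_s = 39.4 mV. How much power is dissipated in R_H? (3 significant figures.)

The common current is I = 39.4/26.60 = 1.481 µA.
V(R_H) = I·R = 30.22 mV; P = V·I = 30.22 × 1.481 = 44.76 nW.

P ≈ 44.8 nW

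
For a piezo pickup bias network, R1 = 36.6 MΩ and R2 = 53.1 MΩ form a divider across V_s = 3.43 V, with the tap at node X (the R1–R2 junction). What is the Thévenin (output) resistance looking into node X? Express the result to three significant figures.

With V_s suppressed (replaced by a short), R_th = R1 ‖ R2 = (36.60 × 53.1)/(36.60 + 53.1) = 21.67 MΩ.

R_th ≈ 21.7 MΩ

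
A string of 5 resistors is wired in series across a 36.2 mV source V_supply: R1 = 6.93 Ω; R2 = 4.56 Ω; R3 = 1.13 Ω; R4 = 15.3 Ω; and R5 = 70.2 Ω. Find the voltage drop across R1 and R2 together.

Series total: ΣR = 6.93 + 4.56 + 1.13 + 15.3 + 70.2 = 98.12 Ω.
R_{R1..R2} = 6.93 + 4.56 = 11.49 Ω.
Voltage divider: V = V_supply · (11.49 / 98.12) = 36.2 × 0.1171 = 4.239 mV.

V ≈ 4.24 mV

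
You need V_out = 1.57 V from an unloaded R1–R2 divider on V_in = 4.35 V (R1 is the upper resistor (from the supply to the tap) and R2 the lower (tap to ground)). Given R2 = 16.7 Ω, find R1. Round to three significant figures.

R1 ≈ 29.6 Ω

The divider ratio is R2/(R1+R2) = 1.57/4.35 = 0.3609.
Rearranging, R1 = R2·(1−k)/k = 16.7 × 1.771 = 29.57 Ω.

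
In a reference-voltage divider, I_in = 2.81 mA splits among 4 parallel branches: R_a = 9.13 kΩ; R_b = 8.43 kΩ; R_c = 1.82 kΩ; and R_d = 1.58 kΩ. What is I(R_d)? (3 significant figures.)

I ≈ 1.26 mA

ΣG = 1/9.13 + 1/8.43 + 1/1.82 + 1/1.58 = 1.411.
By the current-divider rule, I = I_in · G_k/ΣG = 2.81 × 0.4487 = 1.261 mA.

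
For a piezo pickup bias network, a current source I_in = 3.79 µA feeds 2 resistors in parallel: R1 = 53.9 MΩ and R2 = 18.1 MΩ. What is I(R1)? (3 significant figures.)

With just two branches, the current splits inversely with resistance.
So I = 3.79 × 18.1/72.00 = 0.9528 µA.

I ≈ 0.953 µA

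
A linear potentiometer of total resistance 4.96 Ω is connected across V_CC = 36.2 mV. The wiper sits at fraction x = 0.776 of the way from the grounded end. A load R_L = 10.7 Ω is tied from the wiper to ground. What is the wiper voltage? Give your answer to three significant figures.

The pot divides into 1.111 Ω above the wiper and 3.849 Ω below.
(x·R_p) ‖ R_L = 2.831 Ω.
V_out = 36.2 × 2.831/(1.111 + 2.831) = 26.00 mV.

V_out ≈ 26.0 mV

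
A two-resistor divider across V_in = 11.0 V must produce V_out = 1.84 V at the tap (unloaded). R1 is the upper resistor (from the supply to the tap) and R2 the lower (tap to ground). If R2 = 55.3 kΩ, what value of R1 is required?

R1 ≈ 275 kΩ

Required fraction k = V_out/V_in = 0.1673.
So R1 = R2 · (V_in/V_out − 1) = 55.3 × (11.0/1.84 − 1) = 55.3 × 4.978 = 275.3 kΩ.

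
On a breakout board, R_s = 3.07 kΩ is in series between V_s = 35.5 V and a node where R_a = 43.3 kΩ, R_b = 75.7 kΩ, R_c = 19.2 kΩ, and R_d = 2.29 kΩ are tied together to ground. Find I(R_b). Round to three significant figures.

I ≈ 0.180 mA

Parallel bank: R_p = 1/(1/43.3 + 1/75.7 + 1/19.2 + 1/2.29) = 1.905 kΩ.
V_A by voltage divider: V_A = 35.5 × 1.905/(3.07 + 1.905) = 13.59 V.
Branch current I = V_A/R_b = 13.59/75.7 = 0.1795 mA.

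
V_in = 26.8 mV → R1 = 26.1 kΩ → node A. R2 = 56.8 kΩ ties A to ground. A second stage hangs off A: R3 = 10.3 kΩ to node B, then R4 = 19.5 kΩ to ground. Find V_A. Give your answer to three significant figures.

Node A sees R2 in parallel with the series input of stage 2, R3 + R4 = 29.80 kΩ.
Effective lower resistance at A: R2 ‖ 29.80 = 19.55 kΩ.
First divider: V_A = V_in · 19.55/(26.1 + 19.55) = 11.48 mV.

V_A ≈ 11.5 mV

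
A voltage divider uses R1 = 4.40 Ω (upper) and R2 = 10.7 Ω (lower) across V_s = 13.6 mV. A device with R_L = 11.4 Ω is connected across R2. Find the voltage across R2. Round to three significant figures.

V_out ≈ 7.57 mV

R2 ‖ R_L = (10.7 × 11.4)/(10.7 + 11.4) = 5.519 Ω.
Then V_out = V_s · R2'/(R1 + R2') = 13.6 × 5.519/9.919 = 7.567 mV.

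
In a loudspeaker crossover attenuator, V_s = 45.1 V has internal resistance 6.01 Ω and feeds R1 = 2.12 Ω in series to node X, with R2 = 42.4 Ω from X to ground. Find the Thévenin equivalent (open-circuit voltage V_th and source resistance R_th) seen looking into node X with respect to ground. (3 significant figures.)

V_th ≈ 37.8 V, R_th ≈ 6.82 Ω

R1' = 6.01 + 2.12 = 8.130 Ω (source resistance + R1).
Open-circuit (no load on X): V_th = V_s · R2/(R1' + R2) = 45.1 × 42.4/(8.130 + 42.4) = 37.84 V.
Zeroing V_s shorts the top of R1' to ground, so R_th = R1' ‖ R2 = 6.822 Ω.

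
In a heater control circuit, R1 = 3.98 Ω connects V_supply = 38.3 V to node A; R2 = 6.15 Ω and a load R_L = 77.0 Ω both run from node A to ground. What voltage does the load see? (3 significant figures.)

First combine the lower leg with the load: R2 ‖ R_L = 5.695 Ω.
Voltage divider with the loaded lower leg: V_out = 38.3 × 5.695/(3.98 + 5.695) = 38.3 × 0.5886 = 22.54 V.

V_out ≈ 22.5 V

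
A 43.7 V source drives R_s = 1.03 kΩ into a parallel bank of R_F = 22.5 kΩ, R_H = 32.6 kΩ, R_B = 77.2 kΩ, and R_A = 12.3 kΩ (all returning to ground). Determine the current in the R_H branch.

I ≈ 1.14 mA

Equivalent of the parallel group: R_p = 5.904 kΩ.
Node voltage V_A = V_supply · R_p/(R_s + R_p) = 43.7 × 0.8515 = 37.21 V.
Branch current I = V_A/R_H = 37.21/32.6 = 1.141 mA.
(Check via current divider: I_total = 6.302 mA; share G_k/ΣG = 0.1811 → same result.)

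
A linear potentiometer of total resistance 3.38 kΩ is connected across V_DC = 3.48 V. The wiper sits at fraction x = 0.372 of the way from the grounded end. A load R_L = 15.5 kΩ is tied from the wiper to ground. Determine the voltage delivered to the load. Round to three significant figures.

The pot divides into 2.123 kΩ above the wiper and 1.257 kΩ below.
R_L loads the lower segment: effective lower R = 1.163 kΩ.
V_out = 3.48 × 1.163/(2.123 + 1.163) = 1.232 V.

V_out ≈ 1.23 V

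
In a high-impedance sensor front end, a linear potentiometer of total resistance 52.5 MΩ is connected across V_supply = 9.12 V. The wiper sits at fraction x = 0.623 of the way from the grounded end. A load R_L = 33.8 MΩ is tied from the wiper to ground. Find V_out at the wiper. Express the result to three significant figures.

Split the track: R_lower = x·R_p = 32.71 MΩ, R_upper = (1−x)·R_p = 19.79 MΩ.
(x·R_p) ‖ R_L = 16.62 MΩ.
Loaded-divider output: V_out = 9.12 × 0.4565 = 4.163 V.

V_out ≈ 4.16 V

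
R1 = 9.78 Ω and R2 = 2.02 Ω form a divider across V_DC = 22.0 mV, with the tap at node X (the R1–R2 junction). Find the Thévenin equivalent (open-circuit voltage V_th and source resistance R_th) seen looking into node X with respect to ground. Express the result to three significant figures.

Open-circuit (no load on X): V_th = V_DC · R2/(R1 + R2) = 22.0 × 2.02/(9.780 + 2.02) = 3.766 mV.
With V_DC suppressed (replaced by a short), R_th = R1 ‖ R2 = (9.780 × 2.02)/(9.780 + 2.02) = 1.674 Ω.

V_th ≈ 3.77 mV, R_th ≈ 1.67 Ω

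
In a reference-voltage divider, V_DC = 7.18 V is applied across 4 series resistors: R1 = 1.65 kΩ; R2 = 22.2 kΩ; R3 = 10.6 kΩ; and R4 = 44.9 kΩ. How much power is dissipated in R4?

P ≈ 0.368 mW

ΣR = 79.35 kΩ → I = 7.18/79.35 = 0.09049 mA.
P = I²R = 0.008188 × 44.9 = 0.3676 mW.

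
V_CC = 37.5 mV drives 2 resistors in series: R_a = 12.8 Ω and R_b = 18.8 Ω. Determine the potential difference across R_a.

V ≈ 15.2 mV

Series total: ΣR = 12.8 + 18.8 = 31.60 Ω.
By the voltage-divider rule, V = 37.5 × 12.80/31.60 = 15.19 mV.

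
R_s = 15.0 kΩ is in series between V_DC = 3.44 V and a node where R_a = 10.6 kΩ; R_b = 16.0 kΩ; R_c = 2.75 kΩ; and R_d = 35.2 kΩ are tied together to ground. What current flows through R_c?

Equivalent of the parallel group: R_p = 1.822 kΩ.
V_A = 3.44 × 1.822/16.82 = 0.3726 V.
Branch current I = V_A/R_c = 0.3726/2.75 = 0.1355 mA.

I ≈ 0.135 mA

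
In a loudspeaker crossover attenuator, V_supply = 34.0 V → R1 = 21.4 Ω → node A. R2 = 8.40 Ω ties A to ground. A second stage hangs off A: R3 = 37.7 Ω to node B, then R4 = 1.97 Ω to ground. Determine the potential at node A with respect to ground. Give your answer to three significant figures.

V_A ≈ 8.32 V

The second stage (R3 + R4 = 39.67 Ω) loads node A in parallel with R2.
R2 ‖ (R3+R4) = 6.932 Ω.
V_A = 34.0 × 6.932/(21.4 + 6.932) = 8.319 V.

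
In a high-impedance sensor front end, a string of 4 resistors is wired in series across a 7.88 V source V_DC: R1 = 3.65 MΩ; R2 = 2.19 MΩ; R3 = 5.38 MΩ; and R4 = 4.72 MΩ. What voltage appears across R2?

V ≈ 1.08 V

Series total: ΣR = 3.65 + 2.19 + 5.38 + 4.72 = 15.94 MΩ.
V = V_DC · R/ΣR = 7.88 × 0.1374 = 1.083 V.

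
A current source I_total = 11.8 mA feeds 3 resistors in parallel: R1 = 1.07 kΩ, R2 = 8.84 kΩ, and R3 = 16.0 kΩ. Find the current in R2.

I ≈ 1.20 mA

ΣG = 1/1.07 + 1/8.84 + 1/16.0 = 1.110.
Current divider: I(R2) = I_total · G_k/ΣG = 11.8 × (0.1131/1.110) = 11.8 × 0.1019 = 1.202 mA.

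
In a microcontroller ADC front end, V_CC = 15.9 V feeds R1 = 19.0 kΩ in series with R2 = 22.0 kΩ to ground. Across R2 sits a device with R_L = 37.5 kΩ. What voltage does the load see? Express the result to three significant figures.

The load sits in parallel with R2, giving an effective lower resistance R2' = R2·R_L/(R2+R_L) = 13.87 kΩ.
Voltage divider with the loaded lower leg: V_out = 15.9 × 13.87/(19.0 + 13.87) = 15.9 × 0.4219 = 6.708 V.

V_out ≈ 6.71 V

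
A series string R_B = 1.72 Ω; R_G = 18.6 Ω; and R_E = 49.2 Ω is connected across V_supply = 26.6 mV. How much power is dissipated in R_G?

Series current I = V_supply/ΣR = 26.6/69.52 = 0.3826 mA.
V(R_G) = I·R = 7.117 mV; P = V·I = 7.117 × 0.3826 = 2.723 µW.

P ≈ 2.72 µW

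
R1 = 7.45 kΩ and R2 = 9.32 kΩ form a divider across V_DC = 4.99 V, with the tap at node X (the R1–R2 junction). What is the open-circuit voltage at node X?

Open-circuit (no load on X): V_th = V_DC · R2/(R1 + R2) = 4.99 × 9.32/(7.450 + 9.32) = 2.773 V.

V_th ≈ 2.77 V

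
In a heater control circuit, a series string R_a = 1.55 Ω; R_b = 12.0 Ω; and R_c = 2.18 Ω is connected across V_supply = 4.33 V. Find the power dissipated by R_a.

ΣR = 15.73 Ω → I = 4.33/15.73 = 0.2753 A.
V(R_a) = I·R = 0.4267 V; P = V·I = 0.4267 × 0.2753 = 0.1174 W.

P ≈ 0.117 W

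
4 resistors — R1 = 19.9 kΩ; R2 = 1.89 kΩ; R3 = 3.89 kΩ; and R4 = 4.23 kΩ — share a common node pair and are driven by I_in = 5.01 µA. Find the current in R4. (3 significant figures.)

Total conductance ΣG = 1/19.9 + 1/1.89 + 1/3.89 + 1/4.23 = 1.073 (units of 1/kΩ).
By the current-divider rule, I = I_in · G_k/ΣG = 5.01 × 0.2204 = 1.104 µA.

I ≈ 1.10 µA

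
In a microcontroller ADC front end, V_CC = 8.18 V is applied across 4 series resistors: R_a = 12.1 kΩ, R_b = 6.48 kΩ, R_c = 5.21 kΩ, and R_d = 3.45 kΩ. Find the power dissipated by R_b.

P ≈ 0.584 mW

ΣR = 27.24 kΩ → I = 8.18/27.24 = 0.3003 mA.
V(R_b) = I·R = 1.946 V; P = V·I = 1.946 × 0.3003 = 0.5843 mW.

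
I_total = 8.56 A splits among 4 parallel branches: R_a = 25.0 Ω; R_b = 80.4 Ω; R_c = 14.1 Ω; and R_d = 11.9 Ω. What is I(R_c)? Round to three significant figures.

Total conductance ΣG = 1/25.0 + 1/80.4 + 1/14.1 + 1/11.9 = 0.2074 (units of 1/Ω).
By the current-divider rule, I = I_total · G_k/ΣG = 8.56 × 0.3420 = 2.927 A.

I ≈ 2.93 A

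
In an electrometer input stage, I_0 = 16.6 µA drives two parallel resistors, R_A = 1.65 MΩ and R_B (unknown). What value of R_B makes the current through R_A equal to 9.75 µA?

The fraction through R_A equals R_B/(R_A+R_B).
9.75/16.6 = R_B/(R_A + R_B) → R_B = R_A · (0.5873)/(1 − 0.5873) = 1.65 × 1.423 = 2.349 MΩ.

R_B ≈ 2.35 MΩ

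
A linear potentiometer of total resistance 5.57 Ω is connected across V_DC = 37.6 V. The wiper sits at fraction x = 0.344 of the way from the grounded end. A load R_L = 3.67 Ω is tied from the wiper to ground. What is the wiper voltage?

The pot divides into 3.654 Ω above the wiper and 1.916 Ω below.
Lower segment in parallel with the load: 1.916 ‖ 3.67 = 1.259 Ω.
Then V_out = V_DC · 1.259/(3.654 + 1.259) = 9.635 V.
(Unloaded: V_out = x·V_DC = 12.9 V.)

V_out ≈ 9.63 V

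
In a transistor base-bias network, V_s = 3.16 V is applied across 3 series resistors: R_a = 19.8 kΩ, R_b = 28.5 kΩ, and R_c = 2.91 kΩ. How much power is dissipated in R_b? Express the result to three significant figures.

P ≈ 0.109 mW

Series current I = V_s/ΣR = 3.16/51.21 = 0.06171 mA.
P(R_b) = I²·R_b = (0.06171)² × 28.5 = 0.1085 mW.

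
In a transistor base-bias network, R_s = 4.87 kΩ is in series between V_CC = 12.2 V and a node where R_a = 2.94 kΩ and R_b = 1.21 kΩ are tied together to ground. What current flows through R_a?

Combine the parallel branches: R_p = (1/2.94 + 1/1.21)⁻¹ = 0.8572 kΩ.
Node voltage V_A = V_CC · R_p/(R_s + R_p) = 12.2 × 0.1497 = 1.826 V.
I(R_a) = V_A / R_a = 1.826/2.94 = 0.6211 mA.
(Equivalently: I_total = 2.130 mA, then current-divider fraction G_k/ΣG = 0.2916.)

I ≈ 0.621 mA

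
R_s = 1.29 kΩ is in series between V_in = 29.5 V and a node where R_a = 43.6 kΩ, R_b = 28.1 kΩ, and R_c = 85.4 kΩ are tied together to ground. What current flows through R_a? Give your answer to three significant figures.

Equivalent of the parallel group: R_p = 14.24 kΩ.
Node voltage V_A = V_in · R_p/(R_s + R_p) = 29.5 × 0.9169 = 27.05 V.
I(R_a) = V_A / R_a = 27.05/43.6 = 0.6204 mA.

I ≈ 0.620 mA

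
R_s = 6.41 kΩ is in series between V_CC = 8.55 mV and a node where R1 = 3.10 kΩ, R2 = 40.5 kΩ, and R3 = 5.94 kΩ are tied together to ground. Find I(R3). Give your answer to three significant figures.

Combine the parallel branches: R_p = (1/3.10 + 1/40.5 + 1/5.94)⁻¹ = 1.939 kΩ.
V_A = 8.55 × 1.939/8.349 = 1.986 mV.
Branch current I = V_A/R3 = 1.986/5.94 = 0.3343 µA.

I ≈ 0.334 µA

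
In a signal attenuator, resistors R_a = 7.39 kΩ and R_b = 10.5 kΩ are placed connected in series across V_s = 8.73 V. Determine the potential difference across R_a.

Total series resistance ΣR = 7.39 + 10.5 = 17.89 kΩ.
By the voltage-divider rule, V = 8.73 × 7.390/17.89 = 3.606 V.

V ≈ 3.61 V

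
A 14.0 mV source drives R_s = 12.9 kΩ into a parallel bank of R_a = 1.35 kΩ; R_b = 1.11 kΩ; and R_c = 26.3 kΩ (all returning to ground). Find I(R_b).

Parallel bank: R_p = 1/(1/1.35 + 1/1.11 + 1/26.3) = 0.5954 kΩ.
V_A by voltage divider: V_A = 14.0 × 0.5954/(12.9 + 0.5954) = 0.6176 mV.
I(R_b) = V_A / R_b = 0.6176/1.11 = 0.5564 µA.

I ≈ 0.556 µA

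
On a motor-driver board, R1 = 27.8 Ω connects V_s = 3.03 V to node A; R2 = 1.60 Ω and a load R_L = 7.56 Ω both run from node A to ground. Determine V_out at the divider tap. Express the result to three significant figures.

V_out ≈ 0.137 V

The load sits in parallel with R2, giving an effective lower resistance R2' = R2·R_L/(R2+R_L) = 1.321 Ω.
Now apply the divider: V_out = 3.03 × 0.04535 = 0.1374 V.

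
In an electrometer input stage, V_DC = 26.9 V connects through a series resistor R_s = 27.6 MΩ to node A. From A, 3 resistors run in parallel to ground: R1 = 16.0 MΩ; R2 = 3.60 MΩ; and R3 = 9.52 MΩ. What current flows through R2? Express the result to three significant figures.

I ≈ 0.562 µA

Equivalent of the parallel group: R_p = 2.246 MΩ.
V_A by voltage divider: V_A = 26.9 × 2.246/(27.6 + 2.246) = 2.024 V.
I(R2) = V_A / R2 = 2.024/3.60 = 0.5622 µA.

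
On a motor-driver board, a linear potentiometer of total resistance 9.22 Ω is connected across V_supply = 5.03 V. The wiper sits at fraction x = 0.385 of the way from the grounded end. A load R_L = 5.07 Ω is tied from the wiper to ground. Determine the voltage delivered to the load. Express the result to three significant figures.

V_out ≈ 1.35 V

Lower segment x·R_p = 3.550 Ω; upper segment (1−x)·R_p = 5.670 Ω.
Lower segment in parallel with the load: 3.550 ‖ 5.07 = 2.088 Ω.
V_out = 5.03 × 2.088/(5.670 + 2.088) = 1.354 V.
(Unloaded: V_out = x·V_supply = 1.94 V.)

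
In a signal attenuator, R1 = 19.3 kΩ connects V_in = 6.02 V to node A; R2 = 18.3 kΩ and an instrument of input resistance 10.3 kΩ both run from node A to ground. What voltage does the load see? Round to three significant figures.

V_out ≈ 1.53 V

First combine the lower leg with the load: R2 ‖ R_L = 6.591 kΩ.
Voltage divider with the loaded lower leg: V_out = 6.02 × 6.591/(19.3 + 6.591) = 6.02 × 0.2546 = 1.532 V.
(Unloaded it would be 2.93 V; the load pulls it down.)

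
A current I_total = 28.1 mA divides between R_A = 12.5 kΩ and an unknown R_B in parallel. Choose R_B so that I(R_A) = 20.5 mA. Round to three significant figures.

The fraction through R_A equals R_B/(R_A+R_B).
With f = 0.7295, R_B = R_A · f/(1−f) = 12.5 × 2.697 = 33.72 kΩ.

R_B ≈ 33.7 kΩ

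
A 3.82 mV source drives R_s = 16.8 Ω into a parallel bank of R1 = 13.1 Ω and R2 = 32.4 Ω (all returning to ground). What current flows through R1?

I ≈ 0.104 mA

Parallel bank: R_p = 1/(1/13.1 + 1/32.4) = 9.328 Ω.
V_A = 3.82 × 9.328/26.13 = 1.364 mV.
Branch current I = V_A/R1 = 1.364/13.1 = 0.1041 mA.
(Check via current divider: I_total = 0.1462 mA; share G_k/ΣG = 0.7121 → same result.)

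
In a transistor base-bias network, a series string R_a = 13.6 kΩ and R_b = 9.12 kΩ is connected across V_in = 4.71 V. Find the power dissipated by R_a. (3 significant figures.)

The common current is I = 4.71/22.72 = 0.2073 mA.
V(R_a) = I·R = 2.819 V; P = V·I = 2.819 × 0.2073 = 0.5845 mW.

P ≈ 0.584 mW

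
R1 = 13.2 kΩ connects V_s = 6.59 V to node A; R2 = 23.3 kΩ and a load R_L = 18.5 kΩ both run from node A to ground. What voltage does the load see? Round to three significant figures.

V_out ≈ 2.89 V

R2 ‖ R_L = (23.3 × 18.5)/(23.3 + 18.5) = 10.31 kΩ.
Voltage divider with the loaded lower leg: V_out = 6.59 × 10.31/(13.2 + 10.31) = 6.59 × 0.4386 = 2.890 V.
(Unloaded it would be 4.21 V; the load pulls it down.)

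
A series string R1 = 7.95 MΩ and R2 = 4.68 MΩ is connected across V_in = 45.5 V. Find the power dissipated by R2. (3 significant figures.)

P ≈ 60.7 µW

Series current I = V_in/ΣR = 45.5/12.63 = 3.603 µA.
P = I²R = 12.98 × 4.68 = 60.74 µW.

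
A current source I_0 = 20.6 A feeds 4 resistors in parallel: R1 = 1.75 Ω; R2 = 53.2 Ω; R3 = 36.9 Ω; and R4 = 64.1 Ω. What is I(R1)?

Conductances: ΣG = 1/1.75 + 1/53.2 + 1/36.9 + 1/64.1 = 0.6329 (1/Ω).
By the current-divider rule, I = I_0 · G_k/ΣG = 20.6 × 0.9028 = 18.60 A.

I ≈ 18.6 A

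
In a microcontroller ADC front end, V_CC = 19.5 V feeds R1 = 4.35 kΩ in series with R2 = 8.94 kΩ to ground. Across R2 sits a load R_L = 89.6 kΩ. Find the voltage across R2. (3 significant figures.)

The load sits in parallel with R2, giving an effective lower resistance R2' = R2·R_L/(R2+R_L) = 8.129 kΩ.
Voltage divider with the loaded lower leg: V_out = 19.5 × 8.129/(4.35 + 8.129) = 19.5 × 0.6514 = 12.70 V.
(Unloaded it would be 13.1 V; the load pulls it down.)

V_out ≈ 12.7 V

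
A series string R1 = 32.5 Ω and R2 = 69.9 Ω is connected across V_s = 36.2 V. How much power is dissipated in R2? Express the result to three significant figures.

Series current I = V_s/ΣR = 36.2/102.4 = 0.3535 A.
V(R2) = I·R = 24.71 V; P = V·I = 24.71 × 0.3535 = 8.736 W.

P ≈ 8.74 W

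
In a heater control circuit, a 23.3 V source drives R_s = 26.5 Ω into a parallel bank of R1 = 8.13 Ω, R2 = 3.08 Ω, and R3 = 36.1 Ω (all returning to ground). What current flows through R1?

I ≈ 0.211 A

Combine the parallel branches: R_p = (1/8.13 + 1/3.08 + 1/36.1)⁻¹ = 2.104 Ω.
V_A = 23.3 × 2.104/28.60 = 1.714 V.
Branch current I = V_A/R1 = 1.714/8.13 = 0.2108 A.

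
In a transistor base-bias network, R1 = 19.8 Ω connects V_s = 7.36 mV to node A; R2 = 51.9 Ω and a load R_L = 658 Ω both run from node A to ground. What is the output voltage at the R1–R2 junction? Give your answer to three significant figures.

R2 ‖ R_L = (51.9 × 658)/(51.9 + 658) = 48.11 Ω.
Voltage divider with the loaded lower leg: V_out = 7.36 × 48.11/(19.8 + 48.11) = 7.36 × 0.7084 = 5.214 mV.

V_out ≈ 5.21 mV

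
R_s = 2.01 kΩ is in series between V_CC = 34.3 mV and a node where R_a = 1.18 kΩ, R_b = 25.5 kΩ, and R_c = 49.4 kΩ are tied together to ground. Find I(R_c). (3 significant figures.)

I ≈ 0.246 µA

Parallel bank: R_p = 1/(1/1.18 + 1/25.5 + 1/49.4) = 1.103 kΩ.
V_A by voltage divider: V_A = 34.3 × 1.103/(2.01 + 1.103) = 12.15 mV.
I(R_c) = V_A / R_c = 12.15/49.4 = 0.2460 µA.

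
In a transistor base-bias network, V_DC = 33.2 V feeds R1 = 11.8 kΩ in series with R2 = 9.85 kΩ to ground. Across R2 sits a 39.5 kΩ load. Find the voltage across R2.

The load sits in parallel with R2, giving an effective lower resistance R2' = R2·R_L/(R2+R_L) = 7.884 kΩ.
Then V_out = V_DC · R2'/(R1 + R2') = 33.2 × 7.884/19.68 = 13.30 V.

V_out ≈ 13.3 V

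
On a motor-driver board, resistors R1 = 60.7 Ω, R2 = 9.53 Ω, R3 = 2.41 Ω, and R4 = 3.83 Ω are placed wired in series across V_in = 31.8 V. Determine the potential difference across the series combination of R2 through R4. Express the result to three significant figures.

V ≈ 6.56 V

ΣR = 60.7 + 9.53 + 2.41 + 3.83 = 76.47 Ω.
R_{R2..R4} = 9.53 + 2.41 + 3.83 = 15.77 Ω.
V = V_in · R/ΣR = 31.8 × 0.2062 = 6.558 V.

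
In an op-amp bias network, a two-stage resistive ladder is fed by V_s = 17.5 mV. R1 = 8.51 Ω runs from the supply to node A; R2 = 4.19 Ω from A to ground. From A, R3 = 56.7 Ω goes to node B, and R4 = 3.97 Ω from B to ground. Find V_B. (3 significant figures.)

V_B ≈ 0.361 mV

Looking into the second stage from A: R3 + R4 = 60.67 Ω appears in parallel with R2.
Effective lower resistance at A: R2 ‖ 60.67 = 3.919 Ω.
V_A = 17.5 × 3.919/(8.51 + 3.919) = 5.518 mV.
Then the unloaded second divider: V_B = V_A × R4/(R3+R4) = 5.518 × 0.06544 = 0.3611 mV.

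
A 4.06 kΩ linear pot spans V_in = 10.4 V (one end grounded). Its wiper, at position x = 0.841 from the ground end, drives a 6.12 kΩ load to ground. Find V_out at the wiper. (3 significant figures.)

Lower segment x·R_p = 3.414 kΩ; upper segment (1−x)·R_p = 0.6455 kΩ.
(x·R_p) ‖ R_L = 2.192 kΩ.
Loaded-divider output: V_out = 10.4 × 0.7725 = 8.034 V.
(Unloaded: V_out = x·V_in = 8.75 V.)

V_out ≈ 8.03 V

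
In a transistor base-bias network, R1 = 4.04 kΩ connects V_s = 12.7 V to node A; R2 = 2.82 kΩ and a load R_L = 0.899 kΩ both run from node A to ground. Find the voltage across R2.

First combine the lower leg with the load: R2 ‖ R_L = 0.6817 kΩ.
Now apply the divider: V_out = 12.7 × 0.1444 = 1.834 V.

V_out ≈ 1.83 V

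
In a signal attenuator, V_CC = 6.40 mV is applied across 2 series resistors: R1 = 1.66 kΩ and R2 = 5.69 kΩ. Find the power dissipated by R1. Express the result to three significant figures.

ΣR = 7.350 kΩ → I = 6.40/7.350 = 0.8707 µA.
P = I²R = 0.7582 × 1.66 = 1.259 nW.

P ≈ 1.26 nW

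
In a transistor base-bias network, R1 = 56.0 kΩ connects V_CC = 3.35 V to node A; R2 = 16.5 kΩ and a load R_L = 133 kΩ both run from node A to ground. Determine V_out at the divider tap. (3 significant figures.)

V_out ≈ 0.696 V

R2 ‖ R_L = (16.5 × 133)/(16.5 + 133) = 14.68 kΩ.
Then V_out = V_CC · R2'/(R1 + R2') = 3.35 × 14.68/70.68 = 0.6957 V.
(Unloaded it would be 0.762 V; the load pulls it down.)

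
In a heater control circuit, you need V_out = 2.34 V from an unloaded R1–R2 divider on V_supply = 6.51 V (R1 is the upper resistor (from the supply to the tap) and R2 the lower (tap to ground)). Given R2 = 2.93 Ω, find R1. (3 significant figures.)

R1 ≈ 5.22 Ω

The divider ratio is R2/(R1+R2) = 2.34/6.51 = 0.3594.
R1 = R2·(1/k − 1) = 2.93 × 1.782 = 5.221 Ω.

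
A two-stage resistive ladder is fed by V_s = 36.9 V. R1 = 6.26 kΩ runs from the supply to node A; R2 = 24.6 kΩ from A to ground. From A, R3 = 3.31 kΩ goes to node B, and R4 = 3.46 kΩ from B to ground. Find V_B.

V_B ≈ 8.65 V

Node A sees R2 in parallel with the series input of stage 2, R3 + R4 = 6.770 kΩ.
R2 ‖ (R3+R4) = 5.309 kΩ.
So V_A = 36.9 × 0.4589 = 16.93 V.
V_B = V_A × 0.5111 = 8.654 V.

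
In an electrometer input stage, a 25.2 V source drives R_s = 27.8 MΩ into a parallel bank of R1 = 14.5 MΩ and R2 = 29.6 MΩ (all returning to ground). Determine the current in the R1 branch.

Parallel bank: R_p = 1/(1/14.5 + 1/29.6) = 9.732 MΩ.
Node voltage V_A = V_CC · R_p/(R_s + R_p) = 25.2 × 0.2593 = 6.535 V.
Branch current I = V_A/R1 = 6.535/14.5 = 0.4507 µA.

I ≈ 0.451 µA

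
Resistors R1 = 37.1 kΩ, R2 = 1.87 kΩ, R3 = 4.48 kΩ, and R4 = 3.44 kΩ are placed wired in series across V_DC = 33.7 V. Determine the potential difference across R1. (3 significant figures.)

V ≈ 26.7 V

Total series resistance ΣR = 37.1 + 1.87 + 4.48 + 3.44 = 46.89 kΩ.
V = V_DC · R/ΣR = 33.7 × 0.7912 = 26.66 V.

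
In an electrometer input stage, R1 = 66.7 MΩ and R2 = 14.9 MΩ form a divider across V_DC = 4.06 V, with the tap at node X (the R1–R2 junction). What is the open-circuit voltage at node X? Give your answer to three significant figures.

V_th ≈ 0.741 V

V_th is the unloaded tap voltage: V_DC · R2/(R1+R2) = 4.06 × 0.1826 = 0.7413 V.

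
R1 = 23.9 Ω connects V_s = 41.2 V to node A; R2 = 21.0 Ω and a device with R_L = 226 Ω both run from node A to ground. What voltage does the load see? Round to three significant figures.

V_out ≈ 18.4 V

R2 ‖ R_L = (21.0 × 226)/(21.0 + 226) = 19.21 Ω.
Then V_out = V_s · R2'/(R1 + R2') = 41.2 × 19.21/43.11 = 18.36 V.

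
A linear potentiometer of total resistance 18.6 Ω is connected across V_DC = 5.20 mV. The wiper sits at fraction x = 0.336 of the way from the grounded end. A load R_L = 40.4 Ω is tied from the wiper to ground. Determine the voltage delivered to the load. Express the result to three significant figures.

V_out ≈ 1.58 mV

Lower segment x·R_p = 6.250 Ω; upper segment (1−x)·R_p = 12.35 Ω.
Lower segment in parallel with the load: 6.250 ‖ 40.4 = 5.412 Ω.
Then V_out = V_DC · 5.412/(12.35 + 5.412) = 1.584 mV.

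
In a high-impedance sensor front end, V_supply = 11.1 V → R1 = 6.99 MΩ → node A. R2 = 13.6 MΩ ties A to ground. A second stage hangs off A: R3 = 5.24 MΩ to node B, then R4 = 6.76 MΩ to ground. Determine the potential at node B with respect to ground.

Looking into the second stage from A: R3 + R4 = 12.00 MΩ appears in parallel with R2.
R2 ‖ (R3+R4) = 6.375 MΩ.
V_A = 11.1 × 6.375/(6.99 + 6.375) = 5.295 V.
Then the unloaded second divider: V_B = V_A × R4/(R3+R4) = 5.295 × 0.5633 = 2.983 V.

V_B ≈ 2.98 V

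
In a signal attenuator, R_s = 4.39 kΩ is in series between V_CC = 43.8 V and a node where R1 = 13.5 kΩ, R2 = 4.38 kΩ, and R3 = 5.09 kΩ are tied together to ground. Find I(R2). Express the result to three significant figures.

Equivalent of the parallel group: R_p = 2.005 kΩ.
V_A = 43.8 × 2.005/6.395 = 13.73 V.
I(R2) = V_A / R2 = 13.73/4.38 = 3.135 mA.

I ≈ 3.13 mA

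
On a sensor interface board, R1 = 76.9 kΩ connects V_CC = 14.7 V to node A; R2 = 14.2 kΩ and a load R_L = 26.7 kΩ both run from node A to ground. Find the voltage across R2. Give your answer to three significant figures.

V_out ≈ 1.58 V

R2 ‖ R_L = (14.2 × 26.7)/(14.2 + 26.7) = 9.270 kΩ.
Now apply the divider: V_out = 14.7 × 0.1076 = 1.581 V.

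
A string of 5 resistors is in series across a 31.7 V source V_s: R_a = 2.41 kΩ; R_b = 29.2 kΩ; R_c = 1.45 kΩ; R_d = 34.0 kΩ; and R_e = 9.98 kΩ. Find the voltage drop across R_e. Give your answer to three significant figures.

Total series resistance ΣR = 2.41 + 29.2 + 1.45 + 34.0 + 9.98 = 77.04 kΩ.
V = V_s · R/ΣR = 31.7 × 0.1295 = 4.107 V.

V ≈ 4.11 V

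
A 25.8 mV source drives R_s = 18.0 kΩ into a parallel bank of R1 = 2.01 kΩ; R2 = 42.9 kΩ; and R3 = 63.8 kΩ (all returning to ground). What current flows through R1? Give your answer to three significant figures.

I ≈ 1.20 µA

Combine the parallel branches: R_p = (1/2.01 + 1/42.9 + 1/63.8)⁻¹ = 1.864 kΩ.
V_A by voltage divider: V_A = 25.8 × 1.864/(18.0 + 1.864) = 2.421 mV.
I(R1) = V_A / R1 = 2.421/2.01 = 1.204 µA.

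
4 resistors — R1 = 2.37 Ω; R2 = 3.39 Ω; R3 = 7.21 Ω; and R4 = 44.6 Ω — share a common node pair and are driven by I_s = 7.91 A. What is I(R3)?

I ≈ 1.25 A

Conductances: ΣG = 1/2.37 + 1/3.39 + 1/7.21 + 1/44.6 = 0.8780 (1/Ω).
By the current-divider rule, I = I_s · G_k/ΣG = 7.91 × 0.1580 = 1.249 A.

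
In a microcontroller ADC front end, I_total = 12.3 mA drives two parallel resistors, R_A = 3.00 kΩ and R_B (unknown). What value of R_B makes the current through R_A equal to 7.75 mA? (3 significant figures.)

In a two-way split, I_A/I_total = R_B/(R_A + R_B).
7.75/12.3 = R_B/(R_A + R_B) → R_B = R_A · (0.6301)/(1 − 0.6301) = 3.00 × 1.703 = 5.110 kΩ.

R_B ≈ 5.11 kΩ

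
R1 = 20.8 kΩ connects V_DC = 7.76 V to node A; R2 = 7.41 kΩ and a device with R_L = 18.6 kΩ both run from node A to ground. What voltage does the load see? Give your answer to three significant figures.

V_out ≈ 1.58 V

First combine the lower leg with the load: R2 ‖ R_L = 5.299 kΩ.
Now apply the divider: V_out = 7.76 × 0.2030 = 1.576 V.
(Unloaded it would be 2.04 V; the load pulls it down.)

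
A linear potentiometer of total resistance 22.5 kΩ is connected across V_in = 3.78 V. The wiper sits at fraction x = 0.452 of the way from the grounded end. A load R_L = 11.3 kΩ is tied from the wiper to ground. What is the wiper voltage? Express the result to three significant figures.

V_out ≈ 1.14 V

Split the track: R_lower = x·R_p = 10.17 kΩ, R_upper = (1−x)·R_p = 12.33 kΩ.
(x·R_p) ‖ R_L = 5.353 kΩ.
Then V_out = V_in · 5.353/(12.33 + 5.353) = 1.144 V.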